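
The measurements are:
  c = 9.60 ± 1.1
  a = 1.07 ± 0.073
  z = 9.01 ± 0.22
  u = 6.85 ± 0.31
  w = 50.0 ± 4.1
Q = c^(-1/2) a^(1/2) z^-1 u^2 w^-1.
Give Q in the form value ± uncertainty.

Each factor contributes (exponent × relative error)² to (δQ/Q)²:
  (−½·δc/c)² = (-0.5×0.115)² = 0.00328;  (½·δa/a)² = (0.5×0.0682)² = 0.00116;  (-1·δz/z)² = (-1×0.0244)² = 0.000596;  (2·δu/u)² = (2×0.0453)² = 0.00819;  (-1·δw/w)² = (-1×0.0820)² = 0.00672
δQ/Q = √(0.0200) = 0.141
Q = 0.0348, so δQ = 0.141 × 0.0348 = 0.00491.

0.0348 ± 0.00491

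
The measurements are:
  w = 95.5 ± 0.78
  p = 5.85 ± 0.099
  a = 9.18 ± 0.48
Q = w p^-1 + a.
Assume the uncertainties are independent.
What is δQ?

0.570

Let h = w·p^-1 = 16.3. δh/h = √((1·δw/w)² + (-1·δp/p)²) = √(6.67e-05 + 0.000286) = 0.0188, so δh = 0.307.
Q = h + a: δQ = √(δh² + δa²) = √(0.0941 + 0.230) = 0.570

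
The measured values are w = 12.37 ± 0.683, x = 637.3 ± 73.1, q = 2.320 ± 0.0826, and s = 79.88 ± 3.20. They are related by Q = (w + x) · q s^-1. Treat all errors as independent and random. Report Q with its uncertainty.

18.87 ± 2.35

Let u = w + x = 649.7. δu = √(δw² + δx²) = √(0.466 + 5340) = 73.1, so δu/u = 0.113.
Q is then a monomial in u, q, s:
δQ/Q = √((δu/u)² + (1·δq/q)² + (-1·δs/s)²) = √(0.0127 + 0.00127 + 0.00160) = 0.125
Q = 18.87, so δQ = 0.125 × 18.87 = 2.35.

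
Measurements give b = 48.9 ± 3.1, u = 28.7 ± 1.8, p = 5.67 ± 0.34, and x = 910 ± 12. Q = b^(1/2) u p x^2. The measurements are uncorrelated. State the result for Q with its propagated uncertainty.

Relative error in a monomial: (δQ/Q)² = Σ (nᵢ · δxᵢ/xᵢ)².
  (½·δb/b)² = (0.5×0.0634)² = 0.00100;  (1·δu/u)² = (1×0.0627)² = 0.00393;  (1·δp/p)² = (1×0.0600)² = 0.00360;  (2·δx/x)² = (2×0.0132)² = 0.000696
δQ/Q = √(0.00923) = 0.0961
Q = 9.42e+08, so δQ = 0.0961 × 9.42e+08 = 9.05e+07.

(9.42 ± 0.905) × 10^8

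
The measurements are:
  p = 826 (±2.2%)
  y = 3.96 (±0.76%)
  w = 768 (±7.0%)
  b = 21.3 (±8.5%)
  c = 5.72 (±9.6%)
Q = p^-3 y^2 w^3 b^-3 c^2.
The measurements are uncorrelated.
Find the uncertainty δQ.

Q is a product of powers, so relative uncertainties combine in quadrature:
  (-3·δp/p)² = (-3×0.0220)² = 0.00436;  (2·δy/y)² = (2×0.00760)² = 0.000231;  (3·δw/w)² = (3×0.0700)² = 0.0441;  (-3·δb/b)² = (-3×0.0850)² = 0.0650;  (2·δc/c)² = (2×0.0960)² = 0.0369
δQ/Q = √(0.151) = 0.388
Q = 0.0427, so δQ = 0.388 × 0.0427 = 0.0166.

0.0166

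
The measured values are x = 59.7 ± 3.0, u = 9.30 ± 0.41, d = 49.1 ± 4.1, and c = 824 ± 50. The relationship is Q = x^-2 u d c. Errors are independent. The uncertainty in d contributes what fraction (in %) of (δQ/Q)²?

30.7%

(δQ/Q)² = (-2·δx/x)² + (1·δu/u)² + (1·δd/d)² + (1·δc/c)²
  x term: (-2×0.0503)² = 0.0101
  u term: (1×0.0441)² = 0.00194
  d term: (1×0.0835)² = 0.00697
  c term: (1×0.0607)² = 0.00368
Total = 0.0227. Share from d = 0.00697/0.0227 = 0.307.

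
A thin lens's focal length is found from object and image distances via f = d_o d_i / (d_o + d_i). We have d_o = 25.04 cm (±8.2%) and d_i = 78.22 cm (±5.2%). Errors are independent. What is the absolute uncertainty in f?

1.20 cm

∂f/∂d_o = (d_i/(d_o+d_i))² = 0.574;  ∂f/∂d_i = (d_o/(d_o+d_i))² = 0.0588
δf = √((∂f/∂d_o · δd_o)² + (∂f/∂d_i · δd_i)²) = √(1.39 + 0.0572) = 1.20 cm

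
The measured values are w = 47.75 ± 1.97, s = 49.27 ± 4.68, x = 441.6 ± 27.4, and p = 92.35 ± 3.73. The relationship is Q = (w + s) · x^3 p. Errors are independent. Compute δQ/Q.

0.198

Let u = w + s = 97.02. δu = √(δw² + δs²) = √(3.88 + 21.9) = 5.08, so δu/u = 0.0523.
Q is then a monomial in u, x, p:
δQ/Q = √((δu/u)² + (3·δx/x)² + (1·δp/p)²) = √(0.00274 + 0.0346 + 0.00163) = 0.198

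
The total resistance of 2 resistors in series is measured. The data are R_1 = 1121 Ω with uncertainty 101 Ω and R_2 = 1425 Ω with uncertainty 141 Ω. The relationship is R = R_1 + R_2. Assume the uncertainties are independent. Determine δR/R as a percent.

6.81%

Absolute uncertainties add in quadrature for a linear combination:
  (δR_1)² = 10200;  (δR_2)² = 19900
δR = √(30100) = 173 Ω
R = 2546 Ω, so δR/R = 173/2546 = 0.0681.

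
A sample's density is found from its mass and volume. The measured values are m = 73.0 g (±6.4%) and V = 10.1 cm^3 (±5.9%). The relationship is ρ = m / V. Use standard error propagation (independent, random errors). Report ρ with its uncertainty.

7.23 ± 0.629 g/cm^3

For a monomial ρ ∝ m, V^-1, fractional errors add in quadrature:
  (1·δm/m)² = (1×0.0640)² = 0.00410;  (-1·δV/V)² = (-1×0.0590)² = 0.00348
δρ/ρ = √(0.00758) = 0.0870
ρ = 7.23 g/cm^3, so δρ = 0.0870 × 7.23 = 0.629 g/cm^3.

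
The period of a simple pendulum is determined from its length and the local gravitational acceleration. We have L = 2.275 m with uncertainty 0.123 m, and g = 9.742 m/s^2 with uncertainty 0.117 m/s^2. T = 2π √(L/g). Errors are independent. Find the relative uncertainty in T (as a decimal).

0.0277

Each factor contributes (exponent × relative error)² to (δT/T)²:
  (½·δL/L)² = (0.5×0.0541)² = 0.000731;  (−½·δg/g)² = (-0.5×0.0120)² = 3.61e-05
δT/T = √(0.000767) = 0.0277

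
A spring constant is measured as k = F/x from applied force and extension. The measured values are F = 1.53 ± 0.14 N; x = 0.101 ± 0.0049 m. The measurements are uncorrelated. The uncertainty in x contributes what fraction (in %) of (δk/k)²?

(δk/k)² = (1·δF/F)² + (-1·δx/x)²
  F term: (1×0.0915)² = 0.00837
  x term: (-1×0.0485)² = 0.00235
Total = 0.0107. Share from x = 0.00235/0.0107 = 0.219.

21.9%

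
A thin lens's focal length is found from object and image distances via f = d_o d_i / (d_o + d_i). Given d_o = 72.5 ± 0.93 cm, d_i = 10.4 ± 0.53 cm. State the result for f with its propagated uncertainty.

9.10 ± 0.406 cm

∂f/∂d_o = (d_i/(d_o+d_i))² = 0.0157;  ∂f/∂d_i = (d_o/(d_o+d_i))² = 0.765
δf = √((∂f/∂d_o · δd_o)² + (∂f/∂d_i · δd_i)²) = √(0.000214 + 0.164) = 0.406 cm
f = 9.10 cm.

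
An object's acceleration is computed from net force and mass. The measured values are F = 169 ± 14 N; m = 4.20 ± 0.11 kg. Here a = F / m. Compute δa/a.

Each factor contributes (exponent × relative error)² to (δa/a)²:
  (1·δF/F)² = (1×0.0828)² = 0.00686;  (-1·δm/m)² = (-1×0.0262)² = 0.000686
δa/a = √(0.00755) = 0.0869

0.0869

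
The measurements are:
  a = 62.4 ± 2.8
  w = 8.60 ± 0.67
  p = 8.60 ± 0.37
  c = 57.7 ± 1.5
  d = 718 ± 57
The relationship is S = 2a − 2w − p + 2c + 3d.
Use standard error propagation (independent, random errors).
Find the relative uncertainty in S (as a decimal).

0.0723

Each term contributes (cᵢ δxᵢ)² to (δS)²:
  (2·δa)² = 31.4;  (2·δw)² = 1.80;  (δp)² = 0.137;  (2·δc)² = 9.00;  (3·δd)² = 29200
δS = √(29300) = 171
S = 2370, so δS/S = 171/2370 = 0.0723.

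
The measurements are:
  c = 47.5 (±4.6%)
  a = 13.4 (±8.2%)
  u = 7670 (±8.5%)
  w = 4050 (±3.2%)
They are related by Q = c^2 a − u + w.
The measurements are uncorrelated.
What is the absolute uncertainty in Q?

Let p = c^2·a = 30200. δp/p = √((2·δc/c)² + (1·δa/a)²) = √(0.00846 + 0.00672) = 0.123, so δp = 3730.
Q = p − u + w: δQ = √(δp² + δu² + δw²) = √(1.39e+07 + 4.25e+05 + 16800) = 3780

3780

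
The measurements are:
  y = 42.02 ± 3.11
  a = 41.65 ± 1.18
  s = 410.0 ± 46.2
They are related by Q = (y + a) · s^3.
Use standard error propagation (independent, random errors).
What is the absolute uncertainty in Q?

1.96e+09

Let u = y + a = 83.67. δu = √(δy² + δa²) = √(9.67 + 1.39) = 3.33, so δu/u = 0.0398.
Q is then a monomial in u, s:
δQ/Q = √((δu/u)² + (3·δs/s)²) = √(0.00158 + 0.114) = 0.340
Q = 5.767e+09, so δQ = 0.340 × 5.767e+09 = 1.96e+09.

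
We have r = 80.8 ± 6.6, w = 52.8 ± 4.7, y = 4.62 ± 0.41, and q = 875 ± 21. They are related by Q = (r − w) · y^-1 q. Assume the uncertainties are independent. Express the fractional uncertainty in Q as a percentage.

30.4%

Let u = r − w = 28.0. δu = √(δr² + δw²) = √(43.6 + 22.1) = 8.10, so δu/u = 0.289.
Q is then a monomial in u, y, q:
δQ/Q = √((δu/u)² + (-1·δy/y)² + (1·δq/q)²) = √(0.0837 + 0.00788 + 0.000576) = 0.304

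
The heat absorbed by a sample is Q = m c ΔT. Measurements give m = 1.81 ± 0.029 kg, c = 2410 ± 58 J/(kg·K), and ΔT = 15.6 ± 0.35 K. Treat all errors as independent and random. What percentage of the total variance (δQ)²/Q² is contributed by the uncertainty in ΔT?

37.6%

(δQ/Q)² = (1·δm/m)² + (1·δc/c)² + (1·δΔT/ΔT)²
  m term: (1×0.0160)² = 0.000257
  c term: (1×0.0241)² = 0.000579
  ΔT term: (1×0.0224)² = 0.000503
Total = 0.00134. Share from ΔT = 0.000503/0.00134 = 0.376.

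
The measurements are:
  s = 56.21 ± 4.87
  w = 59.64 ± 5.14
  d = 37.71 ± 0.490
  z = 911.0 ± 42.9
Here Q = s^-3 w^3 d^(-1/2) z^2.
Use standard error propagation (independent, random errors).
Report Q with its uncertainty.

161400 ± 61100

Products/powers → add relative errors in quadrature, weighted by exponent:
  (-3·δs/s)² = (-3×0.0866)² = 0.0676;  (3·δw/w)² = (3×0.0862)² = 0.0668;  (−½·δd/d)² = (-0.5×0.0130)² = 4.22e-05;  (2·δz/z)² = (2×0.0471)² = 0.00887
δQ/Q = √(0.143) = 0.379
Q = 161400, so δQ = 0.379 × 161400 = 61100.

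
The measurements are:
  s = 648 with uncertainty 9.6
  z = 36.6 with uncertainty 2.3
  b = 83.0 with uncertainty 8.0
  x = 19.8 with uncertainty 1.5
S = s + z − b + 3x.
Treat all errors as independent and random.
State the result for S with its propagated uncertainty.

661 ± 13.5

Each term contributes (cᵢ δxᵢ)² to (δS)²:
  (δs)² = 92.2;  (δz)² = 5.29;  (δb)² = 64.0;  (3·δx)² = 20.2
δS = √(182) = 13.5
S = 661.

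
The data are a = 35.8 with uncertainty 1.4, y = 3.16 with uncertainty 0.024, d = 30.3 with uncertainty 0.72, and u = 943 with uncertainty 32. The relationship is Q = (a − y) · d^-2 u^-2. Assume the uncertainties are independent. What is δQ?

Let w = a − y = 32.6. δw = √(δa² + δy²) = √(1.96 + 0.000576) = 1.40, so δw/w = 0.0429.
Q is then a monomial in w, d, u:
δQ/Q = √((δw/w)² + (-2·δd/d)² + (-2·δu/u)²) = √(0.00184 + 0.00226 + 0.00461) = 0.0933
Q = 4e-08, so δQ = 0.0933 × 4e-08 = 3.73e-09.

3.73e-09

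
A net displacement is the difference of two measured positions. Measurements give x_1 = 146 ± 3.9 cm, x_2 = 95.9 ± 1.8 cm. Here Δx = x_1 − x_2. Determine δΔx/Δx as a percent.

8.57%

Each term contributes (cᵢ δxᵢ)² to (δΔx)²:
  (δx_1)² = 15.2;  (δx_2)² = 3.24
δΔx = √(18.4) = 4.30 cm
Δx = 50.1 cm, so δΔx/Δx = 4.30/50.1 = 0.0857.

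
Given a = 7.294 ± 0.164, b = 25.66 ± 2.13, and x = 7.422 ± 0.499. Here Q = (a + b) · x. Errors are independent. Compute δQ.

Let u = a + b = 32.95. δu = √(δa² + δb²) = √(0.0269 + 4.54) = 2.14, so δu/u = 0.0648.
Q is then a monomial in u, x:
δQ/Q = √((δu/u)² + (1·δx/x)²) = √(0.00420 + 0.00452) = 0.0934
Q = 244.6, so δQ = 0.0934 × 244.6 = 22.8.

22.8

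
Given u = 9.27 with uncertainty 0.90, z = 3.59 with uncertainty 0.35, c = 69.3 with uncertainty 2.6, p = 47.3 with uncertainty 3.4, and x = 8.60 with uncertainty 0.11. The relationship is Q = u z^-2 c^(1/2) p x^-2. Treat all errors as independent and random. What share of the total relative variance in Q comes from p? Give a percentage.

(δQ/Q)² = (1·δu/u)² + (-2·δz/z)² + (½·δc/c)² + (1·δp/p)² + (-2·δx/x)²
  u term: (1×0.0971)² = 0.00943
  z term: (-2×0.0975)² = 0.0380
  c term: (0.5×0.0375)² = 0.000352
  p term: (1×0.0719)² = 0.00517
  x term: (-2×0.0128)² = 0.000654
Total = 0.0536. Share from p = 0.00517/0.0536 = 0.0964.

9.64%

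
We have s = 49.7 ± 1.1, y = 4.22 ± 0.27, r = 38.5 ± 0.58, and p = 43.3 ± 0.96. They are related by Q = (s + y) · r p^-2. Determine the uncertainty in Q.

Let u = s + y = 53.9. δu = √(δs² + δy²) = √(1.21 + 0.0729) = 1.13, so δu/u = 0.0210.
Q is then a monomial in u, r, p:
δQ/Q = √((δu/u)² + (1·δr/r)² + (-2·δp/p)²) = √(0.000441 + 0.000227 + 0.00197) = 0.0513
Q = 1.11, so δQ = 0.0513 × 1.11 = 0.0568.

0.0568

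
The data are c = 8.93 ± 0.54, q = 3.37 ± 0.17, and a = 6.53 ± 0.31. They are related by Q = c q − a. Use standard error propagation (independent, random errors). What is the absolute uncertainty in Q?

2.39

Let p = c·q = 30.1. δp/p = √((1·δc/c)² + (1·δq/q)²) = √(0.00366 + 0.00254) = 0.0787, so δp = 2.37.
Q = p − a: δQ = √(δp² + δa²) = √(5.62 + 0.0961) = 2.39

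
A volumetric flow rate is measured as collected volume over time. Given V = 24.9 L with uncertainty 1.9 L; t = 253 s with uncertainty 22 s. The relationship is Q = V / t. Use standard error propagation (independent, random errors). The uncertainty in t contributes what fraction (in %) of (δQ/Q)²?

(δQ/Q)² = (1·δV/V)² + (-1·δt/t)²
  V term: (1×0.0763)² = 0.00582
  t term: (-1×0.0870)² = 0.00756
Total = 0.0134. Share from t = 0.00756/0.0134 = 0.565.

56.5%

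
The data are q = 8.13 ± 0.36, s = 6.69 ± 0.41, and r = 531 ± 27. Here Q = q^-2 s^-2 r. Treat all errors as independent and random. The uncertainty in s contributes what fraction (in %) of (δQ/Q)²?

59.0%

(δQ/Q)² = (-2·δq/q)² + (-2·δs/s)² + (1·δr/r)²
  q term: (-2×0.0443)² = 0.00784
  s term: (-2×0.0613)² = 0.0150
  r term: (1×0.0508)² = 0.00259
Total = 0.0255. Share from s = 0.0150/0.0255 = 0.590.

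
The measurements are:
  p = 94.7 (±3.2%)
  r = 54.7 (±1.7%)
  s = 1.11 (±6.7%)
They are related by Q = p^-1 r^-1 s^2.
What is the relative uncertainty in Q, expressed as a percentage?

13.9%

Each factor contributes (exponent × relative error)² to (δQ/Q)²:
  (-1·δp/p)² = (-1×0.0320)² = 0.00102;  (-1·δr/r)² = (-1×0.0170)² = 0.000289;  (2·δs/s)² = (2×0.0670)² = 0.0180
δQ/Q = √(0.0193) = 0.139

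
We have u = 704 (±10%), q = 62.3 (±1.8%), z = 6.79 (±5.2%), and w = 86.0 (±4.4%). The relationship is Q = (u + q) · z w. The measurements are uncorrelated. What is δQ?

51200

Let h = u + q = 766. δh = √(δu² + δq²) = √(4960 + 1.26) = 70.4, so δh/h = 0.0919.
Q is then a monomial in h, z, w:
δQ/Q = √((δh/h)² + (1·δz/z)² + (1·δw/w)²) = √(0.00844 + 0.00270 + 0.00194) = 0.114
Q = 4.47e+05, so δQ = 0.114 × 4.47e+05 = 51200.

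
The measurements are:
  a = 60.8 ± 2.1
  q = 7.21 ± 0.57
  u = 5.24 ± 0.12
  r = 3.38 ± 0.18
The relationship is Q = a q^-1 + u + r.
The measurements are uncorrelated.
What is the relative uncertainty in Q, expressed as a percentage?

4.45%

Let p = a·q^-1 = 8.43. δp/p = √((1·δa/a)² + (-1·δq/q)²) = √(0.00119 + 0.00625) = 0.0863, so δp = 0.728.
Q = p + u + r: δQ = √(δp² + δu² + δr²) = √(0.529 + 0.0144 + 0.0324) = 0.759
Q = 17.1, so δQ/Q = 0.759/17.1 = 0.0445.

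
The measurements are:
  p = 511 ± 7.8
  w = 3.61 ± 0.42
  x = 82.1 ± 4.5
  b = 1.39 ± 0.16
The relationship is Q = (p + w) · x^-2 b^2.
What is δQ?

0.0377

Let u = p + w = 515. δu = √(δp² + δw²) = √(60.8 + 0.176) = 7.81, so δu/u = 0.0152.
Q is then a monomial in u, x, b:
δQ/Q = √((δu/u)² + (-2·δx/x)² + (2·δb/b)²) = √(0.000230 + 0.0120 + 0.0530) = 0.255
Q = 0.148, so δQ = 0.255 × 0.148 = 0.0377.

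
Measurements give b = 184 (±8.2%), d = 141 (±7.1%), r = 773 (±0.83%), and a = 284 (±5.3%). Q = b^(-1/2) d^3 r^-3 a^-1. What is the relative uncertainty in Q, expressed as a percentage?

Products/powers → add relative errors in quadrature, weighted by exponent:
  (−½·δb/b)² = (-0.5×0.0820)² = 0.00168;  (3·δd/d)² = (3×0.0710)² = 0.0454;  (-3·δr/r)² = (-3×0.00830)² = 0.000620;  (-1·δa/a)² = (-1×0.0530)² = 0.00281
δQ/Q = √(0.0505) = 0.225

22.5%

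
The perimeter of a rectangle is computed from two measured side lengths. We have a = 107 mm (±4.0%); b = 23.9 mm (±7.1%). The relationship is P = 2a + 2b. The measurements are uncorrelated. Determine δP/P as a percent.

For a sum/difference, combine absolute errors in quadrature:
  (2·δa)² = 73.3;  (2·δb)² = 11.5
δP = √(84.8) = 9.21 mm
P = 262 mm, so δP/P = 9.21/262 = 0.0352.

3.52%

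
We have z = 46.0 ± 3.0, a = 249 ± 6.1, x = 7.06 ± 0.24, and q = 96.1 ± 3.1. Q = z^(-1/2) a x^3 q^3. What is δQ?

Since Q is a product/quotient, work with relative uncertainties:
  (−½·δz/z)² = (-0.5×0.0652)² = 0.00106;  (1·δa/a)² = (1×0.0245)² = 0.000600;  (3·δx/x)² = (3×0.0340)² = 0.0104;  (3·δq/q)² = (3×0.0323)² = 0.00937
δQ/Q = √(0.0214) = 0.146
Q = 1.15e+10, so δQ = 0.146 × 1.15e+10 = 1.68e+09.

1.68e+09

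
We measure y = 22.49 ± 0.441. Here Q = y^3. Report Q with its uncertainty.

11380 ± 669

Q ∝ y^3, so δQ/Q = |3| · δy/y = 3 × 0.0196 = 0.0588.
Q = 11380, so δQ = 0.0588 × 11380 = 669.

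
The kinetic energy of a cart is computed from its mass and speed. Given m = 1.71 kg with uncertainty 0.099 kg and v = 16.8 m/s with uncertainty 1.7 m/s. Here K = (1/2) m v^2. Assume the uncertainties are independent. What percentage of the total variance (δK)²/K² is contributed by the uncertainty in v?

(δK/K)² = (1·δm/m)² + (2·δv/v)²
  m term: (1×0.0579)² = 0.00335
  v term: (2×0.101)² = 0.0410
Total = 0.0443. Share from v = 0.0410/0.0443 = 0.924.

92.4%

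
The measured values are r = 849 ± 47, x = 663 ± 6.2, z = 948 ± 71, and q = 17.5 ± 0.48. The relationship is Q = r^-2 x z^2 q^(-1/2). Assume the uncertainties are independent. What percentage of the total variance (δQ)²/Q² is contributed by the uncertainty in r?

35.1%

(δQ/Q)² = (-2·δr/r)² + (1·δx/x)² + (2·δz/z)² + (−½·δq/q)²
  r term: (-2×0.0554)² = 0.0123
  x term: (1×0.00935)² = 8.74e-05
  z term: (2×0.0749)² = 0.0224
  q term: (-0.5×0.0274)² = 0.000188
Total = 0.0350. Share from r = 0.0123/0.0350 = 0.351.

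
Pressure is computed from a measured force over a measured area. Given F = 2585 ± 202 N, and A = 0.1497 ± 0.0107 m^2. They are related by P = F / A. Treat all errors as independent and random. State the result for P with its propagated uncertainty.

For a monomial P ∝ F, A^-1, fractional errors add in quadrature:
  (1·δF/F)² = (1×0.0781)² = 0.00611;  (-1·δA/A)² = (-1×0.0715)² = 0.00511
δP/P = √(0.0112) = 0.106
P = 17270 Pa, so δP = 0.106 × 17270 = 1830 Pa.

17270 ± 1830 Pa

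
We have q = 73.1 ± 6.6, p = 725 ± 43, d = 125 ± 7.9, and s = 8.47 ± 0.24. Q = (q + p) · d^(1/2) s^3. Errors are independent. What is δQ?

5.74e+05

Let u = q + p = 798. δu = √(δq² + δp²) = √(43.6 + 1850) = 43.5, so δu/u = 0.0545.
Q is then a monomial in u, d, s:
δQ/Q = √((δu/u)² + (½·δd/d)² + (3·δs/s)²) = √(0.00297 + 0.000999 + 0.00723) = 0.106
Q = 5.42e+06, so δQ = 0.106 × 5.42e+06 = 5.74e+05.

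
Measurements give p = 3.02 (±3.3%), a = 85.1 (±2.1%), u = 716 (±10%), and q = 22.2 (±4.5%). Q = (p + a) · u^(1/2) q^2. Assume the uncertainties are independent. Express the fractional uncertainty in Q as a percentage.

10.5%

Let w = p + a = 88.1. δw = √(δp² + δa²) = √(0.00993 + 3.19) = 1.79, so δw/w = 0.0203.
Q is then a monomial in w, u, q:
δQ/Q = √((δw/w)² + (½·δu/u)² + (2·δq/q)²) = √(0.000413 + 0.00250 + 0.00810) = 0.105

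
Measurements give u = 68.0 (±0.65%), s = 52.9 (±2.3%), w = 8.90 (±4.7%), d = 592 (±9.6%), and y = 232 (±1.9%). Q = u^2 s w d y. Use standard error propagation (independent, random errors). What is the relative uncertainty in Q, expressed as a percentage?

Each factor contributes (exponent × relative error)² to (δQ/Q)²:
  (2·δu/u)² = (2×0.00650)² = 0.000169;  (1·δs/s)² = (1×0.0230)² = 0.000529;  (1·δw/w)² = (1×0.0470)² = 0.00221;  (1·δd/d)² = (1×0.0960)² = 0.00922;  (1·δy/y)² = (1×0.0190)² = 0.000361
δQ/Q = √(0.0125) = 0.112

11.2%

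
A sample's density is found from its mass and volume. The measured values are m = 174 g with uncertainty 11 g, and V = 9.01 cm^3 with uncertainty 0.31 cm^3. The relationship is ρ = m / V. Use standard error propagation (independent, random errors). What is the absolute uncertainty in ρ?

Since ρ is a product/quotient, work with relative uncertainties:
  (1·δm/m)² = (1×0.0632)² = 0.00400;  (-1·δV/V)² = (-1×0.0344)² = 0.00118
δρ/ρ = √(0.00518) = 0.0720
ρ = 19.3 g/cm^3, so δρ = 0.0720 × 19.3 = 1.39 g/cm^3.

1.39 g/cm^3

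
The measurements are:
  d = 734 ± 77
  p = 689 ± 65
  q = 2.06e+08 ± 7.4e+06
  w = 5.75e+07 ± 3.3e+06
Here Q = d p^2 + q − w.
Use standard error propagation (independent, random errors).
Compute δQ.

7.57e+07

Let h = d·p^2 = 3.48e+08. δh/h = √((1·δd/d)² + (2·δp/p)²) = √(0.0110 + 0.0356) = 0.216, so δh = 7.52e+07.
Q = h + q − w: δQ = √(δh² + δq² + δw²) = √(5.66e+15 + 5.48e+13 + 1.09e+13) = 7.57e+07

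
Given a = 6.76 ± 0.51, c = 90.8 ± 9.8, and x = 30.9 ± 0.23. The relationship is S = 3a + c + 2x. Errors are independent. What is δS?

For a sum/difference, combine absolute errors in quadrature:
  (3·δa)² = 2.34;  (δc)² = 96.0;  (2·δx)² = 0.212
δS = √(98.6) = 9.93

9.93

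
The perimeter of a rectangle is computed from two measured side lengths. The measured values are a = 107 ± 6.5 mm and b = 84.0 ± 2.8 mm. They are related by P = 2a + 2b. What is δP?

14.2 mm

Absolute uncertainties add in quadrature for a linear combination:
  (2·δa)² = 169;  (2·δb)² = 31.4
δP = √(200) = 14.2 mm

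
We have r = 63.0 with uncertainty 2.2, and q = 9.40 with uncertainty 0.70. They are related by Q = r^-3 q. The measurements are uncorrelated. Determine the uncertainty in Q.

4.83e-06

Q is a product of powers, so relative uncertainties combine in quadrature:
  (-3·δr/r)² = (-3×0.0349)² = 0.0110;  (1·δq/q)² = (1×0.0745)² = 0.00555
δQ/Q = √(0.0165) = 0.129
Q = 3.76e-05, so δQ = 0.129 × 3.76e-05 = 4.83e-06.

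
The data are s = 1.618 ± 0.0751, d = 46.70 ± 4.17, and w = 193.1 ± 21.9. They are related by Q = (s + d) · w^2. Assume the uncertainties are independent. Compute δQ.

4.37e+05

Let u = s + d = 48.32. δu = √(δs² + δd²) = √(0.00564 + 17.4) = 4.17, so δu/u = 0.0863.
Q is then a monomial in u, w:
δQ/Q = √((δu/u)² + (2·δw/w)²) = √(0.00745 + 0.0514) = 0.243
Q = 1.802e+06, so δQ = 0.243 × 1.802e+06 = 4.37e+05.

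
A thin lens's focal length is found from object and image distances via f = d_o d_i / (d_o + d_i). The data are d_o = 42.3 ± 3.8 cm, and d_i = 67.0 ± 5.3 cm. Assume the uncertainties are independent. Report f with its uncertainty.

∂f/∂d_o = (d_i/(d_o+d_i))² = 0.376;  ∂f/∂d_i = (d_o/(d_o+d_i))² = 0.150
δf = √((∂f/∂d_o · δd_o)² + (∂f/∂d_i · δd_i)²) = √(2.04 + 0.630) = 1.63 cm
f = 25.9 cm.

25.9 ± 1.63 cm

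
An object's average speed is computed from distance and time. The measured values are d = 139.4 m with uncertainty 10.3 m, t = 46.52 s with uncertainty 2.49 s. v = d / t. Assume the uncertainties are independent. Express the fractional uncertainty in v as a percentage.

Relative error in a monomial: (δv/v)² = Σ (nᵢ · δxᵢ/xᵢ)².
  (1·δd/d)² = (1×0.0739)² = 0.00546;  (-1·δt/t)² = (-1×0.0535)² = 0.00286
δv/v = √(0.00832) = 0.0912

9.12%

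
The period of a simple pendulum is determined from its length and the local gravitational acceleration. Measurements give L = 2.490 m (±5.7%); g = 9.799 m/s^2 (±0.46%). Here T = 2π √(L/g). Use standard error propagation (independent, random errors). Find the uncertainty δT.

Relative error in a monomial: (δT/T)² = Σ (nᵢ · δxᵢ/xᵢ)².
  (½·δL/L)² = (0.5×0.0570)² = 0.000812;  (−½·δg/g)² = (-0.5×0.00460)² = 5.29e-06
δT/T = √(0.000818) = 0.0286
T = 3.167 s, so δT = 0.0286 × 3.167 = 0.0906 s.

0.0906 s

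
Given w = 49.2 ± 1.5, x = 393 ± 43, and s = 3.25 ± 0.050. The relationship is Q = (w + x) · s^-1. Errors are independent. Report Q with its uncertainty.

Let u = w + x = 442. δu = √(δw² + δx²) = √(2.25 + 1850) = 43.0, so δu/u = 0.0973.
Q is then a monomial in u, s:
δQ/Q = √((δu/u)² + (-1·δs/s)²) = √(0.00947 + 0.000237) = 0.0985
Q = 136, so δQ = 0.0985 × 136 = 13.4.

136 ± 13.4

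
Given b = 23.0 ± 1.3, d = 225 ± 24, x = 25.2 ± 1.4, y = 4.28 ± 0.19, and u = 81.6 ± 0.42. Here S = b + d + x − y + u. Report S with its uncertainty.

351 ± 24.1

Absolute uncertainties add in quadrature for a linear combination:
  (δb)² = 1.69;  (δd)² = 576;  (δx)² = 1.96;  (δy)² = 0.0361;  (δu)² = 0.176
δS = √(580) = 24.1
S = 351.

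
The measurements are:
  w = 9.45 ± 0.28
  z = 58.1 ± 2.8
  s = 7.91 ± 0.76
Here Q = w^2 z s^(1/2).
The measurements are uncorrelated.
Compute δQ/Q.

0.0902

For a monomial Q ∝ w^2, z, s^(1/2), fractional errors add in quadrature:
  (2·δw/w)² = (2×0.0296)² = 0.00351;  (1·δz/z)² = (1×0.0482)² = 0.00232;  (½·δs/s)² = (0.5×0.0961)² = 0.00231
δQ/Q = √(0.00814) = 0.0902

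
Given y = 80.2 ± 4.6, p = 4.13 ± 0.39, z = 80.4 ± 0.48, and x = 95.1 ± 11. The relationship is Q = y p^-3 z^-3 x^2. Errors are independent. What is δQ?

0.00734

Q is a product of powers, so relative uncertainties combine in quadrature:
  (1·δy/y)² = (1×0.0574)² = 0.00329;  (-3·δp/p)² = (-3×0.0944)² = 0.0803;  (-3·δz/z)² = (-3×0.00597)² = 0.000321;  (2·δx/x)² = (2×0.116)² = 0.0535
δQ/Q = √(0.137) = 0.371
Q = 0.0198, so δQ = 0.371 × 0.0198 = 0.00734.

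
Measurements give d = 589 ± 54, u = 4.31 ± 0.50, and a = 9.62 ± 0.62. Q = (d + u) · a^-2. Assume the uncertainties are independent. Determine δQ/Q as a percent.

Let w = d + u = 593. δw = √(δd² + δu²) = √(2920 + 0.250) = 54.0, so δw/w = 0.0910.
Q is then a monomial in w, a:
δQ/Q = √((δw/w)² + (-2·δa/a)²) = √(0.00828 + 0.0166) = 0.158

15.8%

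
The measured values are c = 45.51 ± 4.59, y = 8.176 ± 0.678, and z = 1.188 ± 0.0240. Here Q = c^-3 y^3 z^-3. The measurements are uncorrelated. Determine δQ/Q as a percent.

Q is a product of powers, so relative uncertainties combine in quadrature:
  (-3·δc/c)² = (-3×0.101)² = 0.0915;  (3·δy/y)² = (3×0.0829)² = 0.0619;  (-3·δz/z)² = (-3×0.0202)² = 0.00367
δQ/Q = √(0.157) = 0.396

39.6%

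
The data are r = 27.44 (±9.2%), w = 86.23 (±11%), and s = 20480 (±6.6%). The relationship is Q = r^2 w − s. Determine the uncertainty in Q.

14000

Let p = r^2·w = 64930. δp/p = √((2·δr/r)² + (1·δw/w)²) = √(0.0339 + 0.0121) = 0.214, so δp = 13900.
Q = p − s: δQ = √(δp² + δs²) = √(1.94e+08 + 1.83e+06) = 14000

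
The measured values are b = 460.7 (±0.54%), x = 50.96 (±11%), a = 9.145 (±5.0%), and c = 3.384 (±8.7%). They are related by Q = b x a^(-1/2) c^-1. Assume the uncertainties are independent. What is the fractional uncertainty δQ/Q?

0.143

Products/powers → add relative errors in quadrature, weighted by exponent:
  (1·δb/b)² = (1×0.00540)² = 2.92e-05;  (1·δx/x)² = (1×0.110)² = 0.0121;  (−½·δa/a)² = (-0.5×0.0500)² = 0.000625;  (-1·δc/c)² = (-1×0.0870)² = 0.00757
δQ/Q = √(0.0203) = 0.143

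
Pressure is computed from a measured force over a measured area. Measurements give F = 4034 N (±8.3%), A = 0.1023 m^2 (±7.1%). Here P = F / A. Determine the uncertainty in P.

Each factor contributes (exponent × relative error)² to (δP/P)²:
  (1·δF/F)² = (1×0.0830)² = 0.00689;  (-1·δA/A)² = (-1×0.0710)² = 0.00504
δP/P = √(0.0119) = 0.109
P = 39430 Pa, so δP = 0.109 × 39430 = 4310 Pa.

4310 Pa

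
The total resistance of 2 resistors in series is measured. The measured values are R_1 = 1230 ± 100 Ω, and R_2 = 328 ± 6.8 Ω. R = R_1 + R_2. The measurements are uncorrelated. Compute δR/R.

Absolute uncertainties add in quadrature for a linear combination:
  (δR_1)² = 10000;  (δR_2)² = 46.2
δR = √(10000) = 100 Ω
R = 1560 Ω, so δR/R = 100/1560 = 0.0643.

0.0643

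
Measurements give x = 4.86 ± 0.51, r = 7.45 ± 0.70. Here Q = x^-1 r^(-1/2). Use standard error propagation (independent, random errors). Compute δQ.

0.00867

For a monomial Q ∝ x^-1, r^(-1/2), fractional errors add in quadrature:
  (-1·δx/x)² = (-1×0.105)² = 0.0110;  (−½·δr/r)² = (-0.5×0.0940)² = 0.00221
δQ/Q = √(0.0132) = 0.115
Q = 0.0754, so δQ = 0.115 × 0.0754 = 0.00867.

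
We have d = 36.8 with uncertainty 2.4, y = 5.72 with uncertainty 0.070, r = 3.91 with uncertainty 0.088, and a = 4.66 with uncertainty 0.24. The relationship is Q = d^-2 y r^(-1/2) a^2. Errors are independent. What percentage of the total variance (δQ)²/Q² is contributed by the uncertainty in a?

38.0%

(δQ/Q)² = (-2·δd/d)² + (1·δy/y)² + (−½·δr/r)² + (2·δa/a)²
  d term: (-2×0.0652)² = 0.0170
  y term: (1×0.0122)² = 0.000150
  r term: (-0.5×0.0225)² = 0.000127
  a term: (2×0.0515)² = 0.0106
Total = 0.0279. Share from a = 0.0106/0.0279 = 0.380.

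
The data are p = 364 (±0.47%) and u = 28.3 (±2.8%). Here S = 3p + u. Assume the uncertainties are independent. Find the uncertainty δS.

5.19

For a sum/difference, combine absolute errors in quadrature:
  (3·δp)² = 26.3;  (δu)² = 0.628
δS = √(27.0) = 5.19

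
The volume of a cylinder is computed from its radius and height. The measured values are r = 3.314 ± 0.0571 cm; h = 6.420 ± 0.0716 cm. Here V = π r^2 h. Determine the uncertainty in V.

8.02 cm^3

Since V is a product/quotient, work with relative uncertainties:
  (2·δr/r)² = (2×0.0172)² = 0.00119;  (1·δh/h)² = (1×0.0112)² = 0.000124
δV/V = √(0.00131) = 0.0362
V = 221.5 cm^3, so δV = 0.0362 × 221.5 = 8.02 cm^3.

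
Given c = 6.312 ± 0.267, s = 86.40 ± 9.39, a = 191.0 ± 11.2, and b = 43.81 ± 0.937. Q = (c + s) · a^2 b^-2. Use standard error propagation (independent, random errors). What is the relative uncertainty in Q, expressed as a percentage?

16.1%

Let u = c + s = 92.71. δu = √(δc² + δs²) = √(0.0713 + 88.2) = 9.39, so δu/u = 0.101.
Q is then a monomial in u, a, b:
δQ/Q = √((δu/u)² + (2·δa/a)² + (-2·δb/b)²) = √(0.0103 + 0.0138 + 0.00183) = 0.161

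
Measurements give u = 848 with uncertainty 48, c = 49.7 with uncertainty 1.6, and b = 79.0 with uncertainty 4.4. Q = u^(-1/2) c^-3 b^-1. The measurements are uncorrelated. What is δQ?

Since Q is a product/quotient, work with relative uncertainties:
  (−½·δu/u)² = (-0.5×0.0566)² = 0.000801;  (-3·δc/c)² = (-3×0.0322)² = 0.00933;  (-1·δb/b)² = (-1×0.0557)² = 0.00310
δQ/Q = √(0.0132) = 0.115
Q = 3.54e-09, so δQ = 0.115 × 3.54e-09 = 4.07e-10.

4.07e-10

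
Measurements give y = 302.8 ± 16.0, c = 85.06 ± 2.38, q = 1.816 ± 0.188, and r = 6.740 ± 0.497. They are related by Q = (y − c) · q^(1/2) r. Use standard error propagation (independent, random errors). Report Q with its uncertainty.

1978 ± 231

Let u = y − c = 217.7. δu = √(δy² + δc²) = √(256 + 5.66) = 16.2, so δu/u = 0.0743.
Q is then a monomial in u, q, r:
δQ/Q = √((δu/u)² + (½·δq/q)² + (1·δr/r)²) = √(0.00552 + 0.00268 + 0.00544) = 0.117
Q = 1978, so δQ = 0.117 × 1978 = 231.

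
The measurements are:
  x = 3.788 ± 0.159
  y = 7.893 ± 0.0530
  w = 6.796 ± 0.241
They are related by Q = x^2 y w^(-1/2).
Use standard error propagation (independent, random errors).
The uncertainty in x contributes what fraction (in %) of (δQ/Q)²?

95.1%

(δQ/Q)² = (2·δx/x)² + (1·δy/y)² + (−½·δw/w)²
  x term: (2×0.0420)² = 0.00705
  y term: (1×0.00671)² = 4.51e-05
  w term: (-0.5×0.0355)² = 0.000314
Total = 0.00741. Share from x = 0.00705/0.00741 = 0.951.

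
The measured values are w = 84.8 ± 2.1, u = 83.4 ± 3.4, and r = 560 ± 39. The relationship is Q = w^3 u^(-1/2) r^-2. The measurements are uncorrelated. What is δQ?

0.0339

Products/powers → add relative errors in quadrature, weighted by exponent:
  (3·δw/w)² = (3×0.0248)² = 0.00552;  (−½·δu/u)² = (-0.5×0.0408)² = 0.000415;  (-2·δr/r)² = (-2×0.0696)² = 0.0194
δQ/Q = √(0.0253) = 0.159
Q = 0.213, so δQ = 0.159 × 0.213 = 0.0339.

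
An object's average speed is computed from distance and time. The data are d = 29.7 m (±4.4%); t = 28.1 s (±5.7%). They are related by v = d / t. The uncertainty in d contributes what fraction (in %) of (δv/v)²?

37.3%

(δv/v)² = (1·δd/d)² + (-1·δt/t)²
  d term: (1×0.0440)² = 0.00194
  t term: (-1×0.0570)² = 0.00325
Total = 0.00519. Share from d = 0.00194/0.00519 = 0.373.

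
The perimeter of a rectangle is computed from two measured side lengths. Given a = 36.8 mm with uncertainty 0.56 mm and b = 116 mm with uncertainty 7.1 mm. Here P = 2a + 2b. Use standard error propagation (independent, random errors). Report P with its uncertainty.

Sums and differences: (δP)² = Σ (cᵢ δxᵢ)².
  (2·δa)² = 1.25;  (2·δb)² = 202
δP = √(203) = 14.2 mm
P = 306 mm.

306 ± 14.2 mm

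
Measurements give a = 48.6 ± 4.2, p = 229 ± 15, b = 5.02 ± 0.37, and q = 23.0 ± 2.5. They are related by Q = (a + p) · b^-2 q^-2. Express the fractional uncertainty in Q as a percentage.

Let u = a + p = 278. δu = √(δa² + δp²) = √(17.6 + 225) = 15.6, so δu/u = 0.0561.
Q is then a monomial in u, b, q:
δQ/Q = √((δu/u)² + (-2·δb/b)² + (-2·δq/q)²) = √(0.00315 + 0.0217 + 0.0473) = 0.269

26.9%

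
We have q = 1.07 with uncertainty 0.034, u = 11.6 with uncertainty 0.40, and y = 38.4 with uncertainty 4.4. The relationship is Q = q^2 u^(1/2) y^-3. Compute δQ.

Products/powers → add relative errors in quadrature, weighted by exponent:
  (2·δq/q)² = (2×0.0318)² = 0.00404;  (½·δu/u)² = (0.5×0.0345)² = 0.000297;  (-3·δy/y)² = (-3×0.115)² = 0.118
δQ/Q = √(0.123) = 0.350
Q = 6.89e-05, so δQ = 0.350 × 6.89e-05 = 2.41e-05.

2.41e-05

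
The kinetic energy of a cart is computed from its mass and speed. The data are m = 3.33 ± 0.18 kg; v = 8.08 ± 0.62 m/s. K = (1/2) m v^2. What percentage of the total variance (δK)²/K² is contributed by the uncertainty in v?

89.0%

(δK/K)² = (1·δm/m)² + (2·δv/v)²
  m term: (1×0.0541)² = 0.00292
  v term: (2×0.0767)² = 0.0236
Total = 0.0265. Share from v = 0.0236/0.0265 = 0.890.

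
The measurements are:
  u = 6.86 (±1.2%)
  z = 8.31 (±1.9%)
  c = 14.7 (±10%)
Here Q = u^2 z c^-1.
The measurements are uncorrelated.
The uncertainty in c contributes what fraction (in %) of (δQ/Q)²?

91.4%

(δQ/Q)² = (2·δu/u)² + (1·δz/z)² + (-1·δc/c)²
  u term: (2×0.0120)² = 0.000576
  z term: (1×0.0190)² = 0.000361
  c term: (-1×0.100)² = 0.0100
Total = 0.0109. Share from c = 0.0100/0.0109 = 0.914.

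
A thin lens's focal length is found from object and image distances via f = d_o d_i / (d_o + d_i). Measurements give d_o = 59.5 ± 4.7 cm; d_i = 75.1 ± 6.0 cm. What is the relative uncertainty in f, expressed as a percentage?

5.65%

∂f/∂d_o = (d_i/(d_o+d_i))² = 0.311;  ∂f/∂d_i = (d_o/(d_o+d_i))² = 0.195
δf = √((∂f/∂d_o · δd_o)² + (∂f/∂d_i · δd_i)²) = √(2.14 + 1.37) = 1.87 cm
f = 33.2 cm, so δf/f = 1.87/33.2 = 0.0565.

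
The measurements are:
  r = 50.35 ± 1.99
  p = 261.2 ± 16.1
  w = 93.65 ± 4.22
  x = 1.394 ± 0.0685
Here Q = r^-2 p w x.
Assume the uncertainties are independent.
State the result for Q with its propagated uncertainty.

Since Q is a product/quotient, work with relative uncertainties:
  (-2·δr/r)² = (-2×0.0395)² = 0.00625;  (1·δp/p)² = (1×0.0616)² = 0.00380;  (1·δw/w)² = (1×0.0451)² = 0.00203;  (1·δx/x)² = (1×0.0491)² = 0.00241
δQ/Q = √(0.0145) = 0.120
Q = 13.45, so δQ = 0.120 × 13.45 = 1.62.

13.45 ± 1.62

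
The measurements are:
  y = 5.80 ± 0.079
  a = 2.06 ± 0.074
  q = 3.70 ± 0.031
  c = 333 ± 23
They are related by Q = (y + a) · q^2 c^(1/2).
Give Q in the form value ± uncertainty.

Let u = y + a = 7.86. δu = √(δy² + δa²) = √(0.00624 + 0.00548) = 0.108, so δu/u = 0.0138.
Q is then a monomial in u, q, c:
δQ/Q = √((δu/u)² + (2·δq/q)² + (½·δc/c)²) = √(0.000190 + 0.000281 + 0.00119) = 0.0408
Q = 1960, so δQ = 0.0408 × 1960 = 80.1.

1960 ± 80.1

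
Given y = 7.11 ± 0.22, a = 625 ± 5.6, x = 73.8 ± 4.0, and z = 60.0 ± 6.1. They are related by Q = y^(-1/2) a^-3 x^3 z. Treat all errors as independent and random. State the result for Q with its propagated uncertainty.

Q is a product of powers, so relative uncertainties combine in quadrature:
  (−½·δy/y)² = (-0.5×0.0309)² = 0.000239;  (-3·δa/a)² = (-3×0.00896)² = 0.000723;  (3·δx/x)² = (3×0.0542)² = 0.0264;  (1·δz/z)² = (1×0.102)² = 0.0103
δQ/Q = √(0.0377) = 0.194
Q = 0.0370, so δQ = 0.194 × 0.0370 = 0.00720.

0.0370 ± 0.00720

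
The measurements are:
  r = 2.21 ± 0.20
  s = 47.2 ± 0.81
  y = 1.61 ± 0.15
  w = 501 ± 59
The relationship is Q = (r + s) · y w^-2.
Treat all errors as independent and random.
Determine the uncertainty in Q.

8.05e-05

Let u = r + s = 49.4. δu = √(δr² + δs²) = √(0.0400 + 0.656) = 0.834, so δu/u = 0.0169.
Q is then a monomial in u, y, w:
δQ/Q = √((δu/u)² + (1·δy/y)² + (-2·δw/w)²) = √(0.000285 + 0.00868 + 0.0555) = 0.254
Q = 0.000317, so δQ = 0.254 × 0.000317 = 8.05e-05.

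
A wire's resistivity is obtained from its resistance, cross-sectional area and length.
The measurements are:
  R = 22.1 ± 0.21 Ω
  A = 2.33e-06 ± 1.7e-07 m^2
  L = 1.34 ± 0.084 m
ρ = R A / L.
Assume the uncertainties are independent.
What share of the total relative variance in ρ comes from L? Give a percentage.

(δρ/ρ)² = (1·δR/R)² + (1·δA/A)² + (-1·δL/L)²
  R term: (1×0.00950)² = 9.03e-05
  A term: (1×0.0730)² = 0.00532
  L term: (-1×0.0627)² = 0.00393
Total = 0.00934. Share from L = 0.00393/0.00934 = 0.421.

42.1%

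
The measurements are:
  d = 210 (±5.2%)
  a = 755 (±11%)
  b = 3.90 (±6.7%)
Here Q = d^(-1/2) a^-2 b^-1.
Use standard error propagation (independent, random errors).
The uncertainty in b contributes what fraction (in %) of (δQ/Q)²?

8.38%

(δQ/Q)² = (−½·δd/d)² + (-2·δa/a)² + (-1·δb/b)²
  d term: (-0.5×0.0520)² = 0.000676
  a term: (-2×0.110)² = 0.0484
  b term: (-1×0.0670)² = 0.00449
Total = 0.0536. Share from b = 0.00449/0.0536 = 0.0838.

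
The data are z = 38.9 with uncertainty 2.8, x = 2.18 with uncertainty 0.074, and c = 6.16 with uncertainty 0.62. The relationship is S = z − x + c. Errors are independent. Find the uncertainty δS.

2.87

Sums and differences: (δS)² = Σ (cᵢ δxᵢ)².
  (δz)² = 7.84;  (δx)² = 0.00548;  (δc)² = 0.384
δS = √(8.23) = 2.87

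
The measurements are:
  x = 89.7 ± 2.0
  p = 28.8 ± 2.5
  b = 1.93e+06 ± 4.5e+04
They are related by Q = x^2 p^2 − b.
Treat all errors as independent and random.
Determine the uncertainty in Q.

1.2e+06

Let w = x^2·p^2 = 6.67e+06. δw/w = √((2·δx/x)² + (2·δp/p)²) = √(0.00199 + 0.0301) = 0.179, so δw = 1.2e+06.
Q = w − b: δQ = √(δw² + δb²) = √(1.43e+12 + 2.02e+09) = 1.2e+06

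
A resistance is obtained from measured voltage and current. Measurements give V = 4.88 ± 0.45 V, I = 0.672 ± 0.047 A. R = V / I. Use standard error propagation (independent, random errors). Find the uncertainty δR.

0.840 Ω

Each factor contributes (exponent × relative error)² to (δR/R)²:
  (1·δV/V)² = (1×0.0922)² = 0.00850;  (-1·δI/I)² = (-1×0.0699)² = 0.00489
δR/R = √(0.0134) = 0.116
R = 7.26 Ω, so δR = 0.116 × 7.26 = 0.840 Ω.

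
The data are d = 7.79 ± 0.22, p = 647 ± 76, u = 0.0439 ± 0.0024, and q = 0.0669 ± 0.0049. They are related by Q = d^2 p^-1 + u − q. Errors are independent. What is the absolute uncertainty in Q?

0.0134

Let w = d^2·p^-1 = 0.0938. δw/w = √((2·δd/d)² + (-1·δp/p)²) = √(0.00319 + 0.0138) = 0.130, so δw = 0.0122.
Q = w + u − q: δQ = √(δw² + δu² + δq²) = √(0.000149 + 5.76e-06 + 2.4e-05) = 0.0134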